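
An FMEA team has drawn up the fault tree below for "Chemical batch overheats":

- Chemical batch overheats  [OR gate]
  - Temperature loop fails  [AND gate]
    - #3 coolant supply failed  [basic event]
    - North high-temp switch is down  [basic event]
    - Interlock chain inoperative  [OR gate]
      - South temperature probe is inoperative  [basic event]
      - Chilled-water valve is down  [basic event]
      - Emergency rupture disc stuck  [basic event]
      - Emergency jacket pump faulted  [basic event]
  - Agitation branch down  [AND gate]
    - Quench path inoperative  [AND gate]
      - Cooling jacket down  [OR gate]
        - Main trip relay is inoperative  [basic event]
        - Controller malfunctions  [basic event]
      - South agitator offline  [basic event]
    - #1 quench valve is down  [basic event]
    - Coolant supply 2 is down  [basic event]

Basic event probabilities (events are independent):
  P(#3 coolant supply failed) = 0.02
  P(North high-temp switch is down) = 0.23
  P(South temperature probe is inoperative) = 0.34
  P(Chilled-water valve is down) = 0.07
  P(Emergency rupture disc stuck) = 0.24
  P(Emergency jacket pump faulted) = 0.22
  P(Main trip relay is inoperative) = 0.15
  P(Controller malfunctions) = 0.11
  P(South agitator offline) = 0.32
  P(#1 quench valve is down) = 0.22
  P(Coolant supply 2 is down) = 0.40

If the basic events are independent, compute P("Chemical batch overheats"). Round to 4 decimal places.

0.0098

P(Interlock chain inoperative) [OR] = 1 − (1−0.34) × (1−0.07) × (1−0.24) × (1−0.22) = 0.636139
P(Temperature loop fails) [AND] = 0.02 × 0.23 × 0.636139 = 0.002926
P(Cooling jacket down) [OR] = 1 − (1−0.15) × (1−0.11) = 0.243500
P(Quench path inoperative) [AND] = 0.243500 × 0.32 = 0.077920
P(Agitation branch down) [AND] = 0.077920 × 0.22 × 0.40 = 0.006857
P(Chemical batch overheats) [OR] = 1 − (1−0.002926) × (1−0.006857) = 0.009763
Rounded to 4 decimal places: P(Chemical batch overheats) ≈ 0.0098.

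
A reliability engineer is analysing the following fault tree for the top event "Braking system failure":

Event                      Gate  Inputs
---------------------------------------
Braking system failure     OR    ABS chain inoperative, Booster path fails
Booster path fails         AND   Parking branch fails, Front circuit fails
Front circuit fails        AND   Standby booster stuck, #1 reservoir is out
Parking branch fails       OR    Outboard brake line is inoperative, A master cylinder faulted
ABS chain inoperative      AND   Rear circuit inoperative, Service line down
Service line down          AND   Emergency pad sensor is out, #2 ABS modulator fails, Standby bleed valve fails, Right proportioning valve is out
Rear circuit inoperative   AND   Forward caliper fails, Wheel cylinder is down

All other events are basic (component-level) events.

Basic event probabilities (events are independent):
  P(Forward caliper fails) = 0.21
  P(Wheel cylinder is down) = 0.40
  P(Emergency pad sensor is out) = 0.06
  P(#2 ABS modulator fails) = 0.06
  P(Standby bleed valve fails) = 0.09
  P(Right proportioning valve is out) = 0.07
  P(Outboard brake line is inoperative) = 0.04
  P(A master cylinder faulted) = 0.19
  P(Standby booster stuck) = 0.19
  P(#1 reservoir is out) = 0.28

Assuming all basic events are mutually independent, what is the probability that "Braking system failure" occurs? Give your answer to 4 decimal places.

0.0118

P(Rear circuit inoperative) [AND] = 0.21 × 0.40 = 0.084000
P(Service line down) [AND] = 0.06 × 0.06 × 0.09 × 0.07 = 0.000023
P(ABS chain inoperative) [AND] = 0.084000 × 0.000023 = 0.000002
P(Parking branch fails) [OR] = 1 − (1−0.04) × (1−0.19) = 0.222400
P(Front circuit fails) [AND] = 0.19 × 0.28 = 0.053200
P(Booster path fails) [AND] = 0.222400 × 0.053200 = 0.011832
P(Braking system failure) [OR] = 1 − (1−0.000002) × (1−0.011832) = 0.011834
Rounded to 4 decimal places: P(Braking system failure) ≈ 0.0118.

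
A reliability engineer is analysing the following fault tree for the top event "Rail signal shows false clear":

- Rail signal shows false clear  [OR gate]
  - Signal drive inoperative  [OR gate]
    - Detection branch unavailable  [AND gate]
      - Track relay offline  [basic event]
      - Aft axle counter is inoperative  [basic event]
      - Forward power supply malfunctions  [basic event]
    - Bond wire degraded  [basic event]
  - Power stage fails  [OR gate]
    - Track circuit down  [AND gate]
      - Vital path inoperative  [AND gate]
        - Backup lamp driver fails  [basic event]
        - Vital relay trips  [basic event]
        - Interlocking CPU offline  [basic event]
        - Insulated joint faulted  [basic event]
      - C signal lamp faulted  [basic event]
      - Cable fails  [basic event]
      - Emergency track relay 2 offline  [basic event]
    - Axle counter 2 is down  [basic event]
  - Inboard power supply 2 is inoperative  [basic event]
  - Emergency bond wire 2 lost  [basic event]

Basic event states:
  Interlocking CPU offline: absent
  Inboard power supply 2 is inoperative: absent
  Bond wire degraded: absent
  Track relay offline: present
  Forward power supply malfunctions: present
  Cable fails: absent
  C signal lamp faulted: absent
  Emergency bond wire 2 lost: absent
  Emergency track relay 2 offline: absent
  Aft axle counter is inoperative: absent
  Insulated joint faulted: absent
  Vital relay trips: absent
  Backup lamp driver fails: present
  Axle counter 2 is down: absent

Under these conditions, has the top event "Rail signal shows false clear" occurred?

No

Detection branch unavailable [AND]: Track relay offline=occurs, Aft axle counter is inoperative=not, Forward power supply malfunctions=occurs → not all inputs occur → does not occur.
Signal drive inoperative [OR]: Detection branch unavailable=not, Bond wire degraded=not → no input occurs → does not occur.
Vital path inoperative [AND]: Backup lamp driver fails=occurs, Vital relay trips=not, Interlocking CPU offline=not, Insulated joint faulted=not → not all inputs occur → does not occur.
Track circuit down [AND]: Vital path inoperative=not, C signal lamp faulted=not, Cable fails=not, Emergency track relay 2 offline=not → not all inputs occur → does not occur.
Power stage fails [OR]: Track circuit down=not, Axle counter 2 is down=not → no input occurs → does not occur.
Rail signal shows false clear [OR]: Signal drive inoperative=not, Power stage fails=not, Inboard power supply 2 is inoperative=not, Emergency bond wire 2 lost=not → no input occurs → does not occur.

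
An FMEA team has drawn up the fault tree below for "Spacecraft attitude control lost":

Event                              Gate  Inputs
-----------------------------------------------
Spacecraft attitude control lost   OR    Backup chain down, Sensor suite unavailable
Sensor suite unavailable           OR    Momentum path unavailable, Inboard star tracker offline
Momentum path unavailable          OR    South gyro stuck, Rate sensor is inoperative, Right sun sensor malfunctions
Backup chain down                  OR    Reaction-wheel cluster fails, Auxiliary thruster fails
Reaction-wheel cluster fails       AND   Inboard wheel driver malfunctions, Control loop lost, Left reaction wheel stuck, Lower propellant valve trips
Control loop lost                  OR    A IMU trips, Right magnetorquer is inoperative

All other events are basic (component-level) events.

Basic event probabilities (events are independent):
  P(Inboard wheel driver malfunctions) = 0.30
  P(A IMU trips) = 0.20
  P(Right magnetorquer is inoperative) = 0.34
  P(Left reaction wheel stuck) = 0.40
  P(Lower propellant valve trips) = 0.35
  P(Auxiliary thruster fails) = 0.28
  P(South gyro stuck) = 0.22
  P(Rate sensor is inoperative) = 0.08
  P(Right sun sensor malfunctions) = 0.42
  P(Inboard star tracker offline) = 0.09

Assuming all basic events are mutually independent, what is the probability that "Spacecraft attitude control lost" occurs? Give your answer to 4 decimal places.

P(Control loop lost) [OR] = 1 − (1−0.20) × (1−0.34) = 0.472000
P(Reaction-wheel cluster fails) [AND] = 0.30 × 0.472000 × 0.40 × 0.35 = 0.019824
P(Backup chain down) [OR] = 1 − (1−0.019824) × (1−0.28) = 0.294273
P(Momentum path unavailable) [OR] = 1 − (1−0.22) × (1−0.08) × (1−0.42) = 0.583792
P(Sensor suite unavailable) [OR] = 1 − (1−0.583792) × (1−0.09) = 0.621251
P(Spacecraft attitude control lost) [OR] = 1 − (1−0.294273) × (1−0.621251) = 0.732707
Rounded to 4 decimal places: P(Spacecraft attitude control lost) ≈ 0.7327.

0.7327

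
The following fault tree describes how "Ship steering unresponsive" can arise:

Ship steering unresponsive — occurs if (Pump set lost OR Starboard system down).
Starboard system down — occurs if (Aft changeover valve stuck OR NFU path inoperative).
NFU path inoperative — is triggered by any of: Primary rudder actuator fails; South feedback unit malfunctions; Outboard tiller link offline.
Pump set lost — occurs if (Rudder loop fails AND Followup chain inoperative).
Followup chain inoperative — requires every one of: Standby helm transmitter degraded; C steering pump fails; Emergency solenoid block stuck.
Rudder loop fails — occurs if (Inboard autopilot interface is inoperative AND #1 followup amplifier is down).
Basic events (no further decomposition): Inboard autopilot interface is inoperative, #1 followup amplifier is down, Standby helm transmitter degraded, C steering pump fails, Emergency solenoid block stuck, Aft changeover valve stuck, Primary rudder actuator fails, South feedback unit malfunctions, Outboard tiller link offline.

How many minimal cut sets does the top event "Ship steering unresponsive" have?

5

Rudder loop fails [AND]: one cut set from each child combined → 1 × 1 = 1 cut set(s).
Followup chain inoperative [AND]: one cut set from each child combined → 1 × 1 × 1 = 1 cut set(s).
Pump set lost [AND]: one cut set from each child combined → 1 × 1 = 1 cut set(s).
NFU path inoperative [OR]: union of children's cut sets → 3 cut set(s).
Starboard system down [OR]: union of children's cut sets → 4 cut set(s).
Ship steering unresponsive [OR]: union of children's cut sets → 5 cut set(s).
Minimal cut sets: {#1 followup amplifier is down, C steering pump fails, Emergency solenoid block stuck, Inboard autopilot interface is inoperative, Standby helm transmitter degraded}; {Aft changeover valve stuck}; {Primary rudder actuator fails}; {South feedback unit malfunctions}; {Outboard tiller link offline}.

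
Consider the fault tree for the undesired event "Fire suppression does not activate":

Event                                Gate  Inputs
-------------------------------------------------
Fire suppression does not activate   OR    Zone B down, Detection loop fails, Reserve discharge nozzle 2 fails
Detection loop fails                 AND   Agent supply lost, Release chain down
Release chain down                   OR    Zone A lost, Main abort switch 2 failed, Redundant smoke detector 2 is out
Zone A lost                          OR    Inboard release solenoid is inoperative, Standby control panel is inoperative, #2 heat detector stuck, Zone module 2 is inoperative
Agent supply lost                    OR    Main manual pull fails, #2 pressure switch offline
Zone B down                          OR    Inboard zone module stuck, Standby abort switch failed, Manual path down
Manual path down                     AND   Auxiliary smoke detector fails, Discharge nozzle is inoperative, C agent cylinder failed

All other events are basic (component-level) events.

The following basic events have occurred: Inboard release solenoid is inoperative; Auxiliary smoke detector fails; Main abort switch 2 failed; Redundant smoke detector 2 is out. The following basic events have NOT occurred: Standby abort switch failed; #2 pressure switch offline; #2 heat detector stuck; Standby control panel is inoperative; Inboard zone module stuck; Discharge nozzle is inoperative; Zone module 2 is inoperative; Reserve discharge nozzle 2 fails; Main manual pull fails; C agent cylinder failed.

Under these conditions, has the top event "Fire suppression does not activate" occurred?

No

Manual path down [AND]: Auxiliary smoke detector fails=occurs, Discharge nozzle is inoperative=not, C agent cylinder failed=not → not all inputs occur → does not occur.
Zone B down [OR]: Inboard zone module stuck=not, Standby abort switch failed=not, Manual path down=not → no input occurs → does not occur.
Agent supply lost [OR]: Main manual pull fails=not, #2 pressure switch offline=not → no input occurs → does not occur.
Zone A lost [OR]: Inboard release solenoid is inoperative=occurs, Standby control panel is inoperative=not, #2 heat detector stuck=not, Zone module 2 is inoperative=not → at least one input occurs → occurs.
Release chain down [OR]: Zone A lost=occurs, Main abort switch 2 failed=occurs, Redundant smoke detector 2 is out=occurs → at least one input occurs → occurs.
Detection loop fails [AND]: Agent supply lost=not, Release chain down=occurs → not all inputs occur → does not occur.
Fire suppression does not activate [OR]: Zone B down=not, Detection loop fails=not, Reserve discharge nozzle 2 fails=not → no input occurs → does not occur.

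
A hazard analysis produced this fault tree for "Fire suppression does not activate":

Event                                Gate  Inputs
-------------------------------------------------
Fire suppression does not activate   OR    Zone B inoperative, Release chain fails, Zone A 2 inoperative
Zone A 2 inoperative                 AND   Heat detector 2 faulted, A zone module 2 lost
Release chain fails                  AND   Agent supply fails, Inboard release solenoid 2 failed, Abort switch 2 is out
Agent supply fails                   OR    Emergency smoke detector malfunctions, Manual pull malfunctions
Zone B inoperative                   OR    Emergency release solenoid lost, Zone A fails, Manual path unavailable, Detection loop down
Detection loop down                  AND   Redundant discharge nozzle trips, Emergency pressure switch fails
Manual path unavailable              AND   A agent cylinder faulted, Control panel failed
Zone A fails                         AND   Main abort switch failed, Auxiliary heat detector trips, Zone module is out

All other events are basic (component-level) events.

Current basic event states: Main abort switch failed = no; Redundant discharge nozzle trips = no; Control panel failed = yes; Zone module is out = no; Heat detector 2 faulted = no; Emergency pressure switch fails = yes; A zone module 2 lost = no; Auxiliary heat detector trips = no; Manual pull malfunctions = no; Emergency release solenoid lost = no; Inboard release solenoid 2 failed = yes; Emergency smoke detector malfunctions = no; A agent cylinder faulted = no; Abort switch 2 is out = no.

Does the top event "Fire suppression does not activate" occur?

Zone A fails [AND]: Main abort switch failed=not, Auxiliary heat detector trips=not, Zone module is out=not → not all inputs occur → does not occur.
Manual path unavailable [AND]: A agent cylinder faulted=not, Control panel failed=occurs → not all inputs occur → does not occur.
Detection loop down [AND]: Redundant discharge nozzle trips=not, Emergency pressure switch fails=occurs → not all inputs occur → does not occur.
Zone B inoperative [OR]: Emergency release solenoid lost=not, Zone A fails=not, Manual path unavailable=not, Detection loop down=not → no input occurs → does not occur.
Agent supply fails [OR]: Emergency smoke detector malfunctions=not, Manual pull malfunctions=not → no input occurs → does not occur.
Release chain fails [AND]: Agent supply fails=not, Inboard release solenoid 2 failed=occurs, Abort switch 2 is out=not → not all inputs occur → does not occur.
Zone A 2 inoperative [AND]: Heat detector 2 faulted=not, A zone module 2 lost=not → not all inputs occur → does not occur.
Fire suppression does not activate [OR]: Zone B inoperative=not, Release chain fails=not, Zone A 2 inoperative=not → no input occurs → does not occur.

No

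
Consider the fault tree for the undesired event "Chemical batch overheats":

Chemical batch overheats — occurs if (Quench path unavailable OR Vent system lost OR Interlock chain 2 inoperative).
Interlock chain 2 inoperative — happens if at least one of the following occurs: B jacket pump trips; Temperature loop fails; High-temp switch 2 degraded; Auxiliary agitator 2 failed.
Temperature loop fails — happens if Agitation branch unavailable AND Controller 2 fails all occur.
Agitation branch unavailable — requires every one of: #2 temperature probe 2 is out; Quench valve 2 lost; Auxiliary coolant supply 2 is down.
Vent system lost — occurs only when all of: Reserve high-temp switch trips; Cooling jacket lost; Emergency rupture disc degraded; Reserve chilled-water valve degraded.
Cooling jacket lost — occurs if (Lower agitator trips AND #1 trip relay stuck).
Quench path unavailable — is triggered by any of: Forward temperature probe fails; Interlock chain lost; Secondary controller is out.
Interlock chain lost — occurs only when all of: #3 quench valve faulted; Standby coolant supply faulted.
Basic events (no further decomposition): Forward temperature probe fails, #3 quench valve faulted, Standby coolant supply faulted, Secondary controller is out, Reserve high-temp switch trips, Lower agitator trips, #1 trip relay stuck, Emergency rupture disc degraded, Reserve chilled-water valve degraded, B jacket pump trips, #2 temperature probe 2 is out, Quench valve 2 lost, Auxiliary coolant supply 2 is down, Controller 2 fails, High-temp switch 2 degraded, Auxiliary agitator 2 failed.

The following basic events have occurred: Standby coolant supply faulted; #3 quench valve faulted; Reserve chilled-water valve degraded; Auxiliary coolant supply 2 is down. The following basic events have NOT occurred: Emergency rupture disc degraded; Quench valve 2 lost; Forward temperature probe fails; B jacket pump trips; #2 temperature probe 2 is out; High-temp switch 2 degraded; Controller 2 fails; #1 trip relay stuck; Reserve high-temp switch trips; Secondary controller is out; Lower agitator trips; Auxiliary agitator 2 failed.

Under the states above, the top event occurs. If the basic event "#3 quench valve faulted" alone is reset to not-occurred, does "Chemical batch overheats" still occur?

No

Counterfactual: set "#3 quench valve faulted" to not occurred.
Interlock chain lost [AND]: #3 quench valve faulted=not, Standby coolant supply faulted=occurs → not all inputs occur → does not occur.
Quench path unavailable [OR]: Forward temperature probe fails=not, Interlock chain lost=not, Secondary controller is out=not → no input occurs → does not occur.
Cooling jacket lost [AND]: Lower agitator trips=not, #1 trip relay stuck=not → not all inputs occur → does not occur.
Vent system lost [AND]: Reserve high-temp switch trips=not, Cooling jacket lost=not, Emergency rupture disc degraded=not, Reserve chilled-water valve degraded=occurs → not all inputs occur → does not occur.
Agitation branch unavailable [AND]: #2 temperature probe 2 is out=not, Quench valve 2 lost=not, Auxiliary coolant supply 2 is down=occurs → not all inputs occur → does not occur.
Temperature loop fails [AND]: Agitation branch unavailable=not, Controller 2 fails=not → not all inputs occur → does not occur.
Interlock chain 2 inoperative [OR]: B jacket pump trips=not, Temperature loop fails=not, High-temp switch 2 degraded=not, Auxiliary agitator 2 failed=not → no input occurs → does not occur.
Chemical batch overheats [OR]: Quench path unavailable=not, Vent system lost=not, Interlock chain 2 inoperative=not → no input occurs → does not occur.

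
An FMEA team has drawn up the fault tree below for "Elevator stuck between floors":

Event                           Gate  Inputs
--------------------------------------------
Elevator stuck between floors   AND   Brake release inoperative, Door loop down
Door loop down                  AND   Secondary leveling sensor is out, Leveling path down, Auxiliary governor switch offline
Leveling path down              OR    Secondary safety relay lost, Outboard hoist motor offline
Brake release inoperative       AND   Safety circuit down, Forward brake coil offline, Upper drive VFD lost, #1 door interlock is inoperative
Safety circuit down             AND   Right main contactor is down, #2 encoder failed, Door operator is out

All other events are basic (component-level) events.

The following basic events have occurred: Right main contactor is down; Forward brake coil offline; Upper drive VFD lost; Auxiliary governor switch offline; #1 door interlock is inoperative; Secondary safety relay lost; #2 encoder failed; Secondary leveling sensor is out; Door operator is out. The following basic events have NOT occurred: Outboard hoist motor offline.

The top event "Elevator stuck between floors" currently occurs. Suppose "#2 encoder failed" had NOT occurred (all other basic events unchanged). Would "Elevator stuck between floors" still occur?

No

Counterfactual: set "#2 encoder failed" to not occurred.
Safety circuit down [AND]: Right main contactor is down=occurs, #2 encoder failed=not, Door operator is out=occurs → not all inputs occur → does not occur.
Brake release inoperative [AND]: Safety circuit down=not, Forward brake coil offline=occurs, Upper drive VFD lost=occurs, #1 door interlock is inoperative=occurs → not all inputs occur → does not occur.
Leveling path down [OR]: Secondary safety relay lost=occurs, Outboard hoist motor offline=not → at least one input occurs → occurs.
Door loop down [AND]: Secondary leveling sensor is out=occurs, Leveling path down=occurs, Auxiliary governor switch offline=occurs → all inputs occur → occurs.
Elevator stuck between floors [AND]: Brake release inoperative=not, Door loop down=occurs → not all inputs occur → does not occur.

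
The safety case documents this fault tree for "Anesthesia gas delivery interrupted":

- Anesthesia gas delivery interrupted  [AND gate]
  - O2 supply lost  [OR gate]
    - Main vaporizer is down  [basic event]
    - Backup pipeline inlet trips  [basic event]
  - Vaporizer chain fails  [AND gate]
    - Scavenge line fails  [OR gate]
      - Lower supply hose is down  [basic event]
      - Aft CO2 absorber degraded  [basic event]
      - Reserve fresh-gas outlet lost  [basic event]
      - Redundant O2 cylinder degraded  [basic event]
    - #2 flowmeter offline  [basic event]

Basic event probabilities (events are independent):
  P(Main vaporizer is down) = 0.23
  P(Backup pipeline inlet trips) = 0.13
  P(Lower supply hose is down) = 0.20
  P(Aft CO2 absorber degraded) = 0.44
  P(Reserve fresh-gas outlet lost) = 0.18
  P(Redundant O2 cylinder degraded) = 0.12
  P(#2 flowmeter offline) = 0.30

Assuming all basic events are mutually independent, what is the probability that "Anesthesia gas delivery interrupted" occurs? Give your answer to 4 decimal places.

0.0670

P(O2 supply lost) [OR] = 1 − (1−0.23) × (1−0.13) = 0.330100
P(Scavenge line fails) [OR] = 1 − (1−0.20) × (1−0.44) × (1−0.18) × (1−0.12) = 0.676723
P(Vaporizer chain fails) [AND] = 0.676723 × 0.30 = 0.203017
P(Anesthesia gas delivery interrupted) [AND] = 0.330100 × 0.203017 = 0.067016
Rounded to 4 decimal places: P(Anesthesia gas delivery interrupted) ≈ 0.0670.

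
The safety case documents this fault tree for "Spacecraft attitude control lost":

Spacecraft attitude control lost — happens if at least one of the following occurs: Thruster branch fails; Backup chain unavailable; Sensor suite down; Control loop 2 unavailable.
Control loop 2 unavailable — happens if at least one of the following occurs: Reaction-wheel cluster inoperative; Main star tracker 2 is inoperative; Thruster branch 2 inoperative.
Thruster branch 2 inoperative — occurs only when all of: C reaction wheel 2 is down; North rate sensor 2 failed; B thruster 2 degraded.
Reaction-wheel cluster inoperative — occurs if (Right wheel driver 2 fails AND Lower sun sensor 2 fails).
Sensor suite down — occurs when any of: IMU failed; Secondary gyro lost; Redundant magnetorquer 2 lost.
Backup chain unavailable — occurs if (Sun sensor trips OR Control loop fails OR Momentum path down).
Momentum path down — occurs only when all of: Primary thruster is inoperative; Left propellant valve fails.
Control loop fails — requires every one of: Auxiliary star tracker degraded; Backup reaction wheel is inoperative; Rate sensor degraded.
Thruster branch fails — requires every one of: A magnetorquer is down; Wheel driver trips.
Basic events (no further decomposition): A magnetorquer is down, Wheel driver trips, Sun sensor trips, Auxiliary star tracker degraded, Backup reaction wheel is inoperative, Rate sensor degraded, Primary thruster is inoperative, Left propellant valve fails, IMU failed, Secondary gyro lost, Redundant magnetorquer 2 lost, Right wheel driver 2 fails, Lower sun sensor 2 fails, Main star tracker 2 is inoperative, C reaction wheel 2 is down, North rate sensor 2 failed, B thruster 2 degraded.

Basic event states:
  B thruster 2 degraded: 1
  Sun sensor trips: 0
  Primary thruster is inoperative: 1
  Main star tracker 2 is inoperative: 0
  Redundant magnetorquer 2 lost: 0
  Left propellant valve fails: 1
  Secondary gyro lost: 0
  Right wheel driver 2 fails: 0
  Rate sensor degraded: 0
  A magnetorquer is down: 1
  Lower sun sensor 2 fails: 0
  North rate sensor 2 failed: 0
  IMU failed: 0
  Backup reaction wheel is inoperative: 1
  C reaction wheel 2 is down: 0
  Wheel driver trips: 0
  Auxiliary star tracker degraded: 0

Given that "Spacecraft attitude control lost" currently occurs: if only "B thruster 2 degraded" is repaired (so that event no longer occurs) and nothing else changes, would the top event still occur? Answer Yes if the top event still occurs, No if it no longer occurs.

Yes

Counterfactual: set "B thruster 2 degraded" to not occurred.
Thruster branch fails [AND]: A magnetorquer is down=occurs, Wheel driver trips=not → not all inputs occur → does not occur.
Control loop fails [AND]: Auxiliary star tracker degraded=not, Backup reaction wheel is inoperative=occurs, Rate sensor degraded=not → not all inputs occur → does not occur.
Momentum path down [AND]: Primary thruster is inoperative=occurs, Left propellant valve fails=occurs → all inputs occur → occurs.
Backup chain unavailable [OR]: Sun sensor trips=not, Control loop fails=not, Momentum path down=occurs → at least one input occurs → occurs.
Sensor suite down [OR]: IMU failed=not, Secondary gyro lost=not, Redundant magnetorquer 2 lost=not → no input occurs → does not occur.
Reaction-wheel cluster inoperative [AND]: Right wheel driver 2 fails=not, Lower sun sensor 2 fails=not → not all inputs occur → does not occur.
Thruster branch 2 inoperative [AND]: C reaction wheel 2 is down=not, North rate sensor 2 failed=not, B thruster 2 degraded=not → not all inputs occur → does not occur.
Control loop 2 unavailable [OR]: Reaction-wheel cluster inoperative=not, Main star tracker 2 is inoperative=not, Thruster branch 2 inoperative=not → no input occurs → does not occur.
Spacecraft attitude control lost [OR]: Thruster branch fails=not, Backup chain unavailable=occurs, Sensor suite down=not, Control loop 2 unavailable=not → at least one input occurs → occurs.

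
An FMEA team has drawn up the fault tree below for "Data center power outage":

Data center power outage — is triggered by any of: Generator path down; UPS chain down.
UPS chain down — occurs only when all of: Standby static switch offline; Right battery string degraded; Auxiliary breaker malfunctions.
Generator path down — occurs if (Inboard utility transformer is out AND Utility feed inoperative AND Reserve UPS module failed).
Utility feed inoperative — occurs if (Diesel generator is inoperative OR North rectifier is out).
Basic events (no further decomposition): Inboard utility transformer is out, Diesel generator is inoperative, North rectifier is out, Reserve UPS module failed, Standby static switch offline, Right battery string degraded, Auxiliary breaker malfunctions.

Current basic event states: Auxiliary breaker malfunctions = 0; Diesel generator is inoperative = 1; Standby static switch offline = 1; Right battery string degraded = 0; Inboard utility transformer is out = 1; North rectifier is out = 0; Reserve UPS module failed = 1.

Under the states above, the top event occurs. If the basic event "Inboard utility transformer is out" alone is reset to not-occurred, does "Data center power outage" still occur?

No

Counterfactual: set "Inboard utility transformer is out" to not occurred.
Utility feed inoperative [OR]: Diesel generator is inoperative=occurs, North rectifier is out=not → at least one input occurs → occurs.
Generator path down [AND]: Inboard utility transformer is out=not, Utility feed inoperative=occurs, Reserve UPS module failed=occurs → not all inputs occur → does not occur.
UPS chain down [AND]: Standby static switch offline=occurs, Right battery string degraded=not, Auxiliary breaker malfunctions=not → not all inputs occur → does not occur.
Data center power outage [OR]: Generator path down=not, UPS chain down=not → no input occurs → does not occur.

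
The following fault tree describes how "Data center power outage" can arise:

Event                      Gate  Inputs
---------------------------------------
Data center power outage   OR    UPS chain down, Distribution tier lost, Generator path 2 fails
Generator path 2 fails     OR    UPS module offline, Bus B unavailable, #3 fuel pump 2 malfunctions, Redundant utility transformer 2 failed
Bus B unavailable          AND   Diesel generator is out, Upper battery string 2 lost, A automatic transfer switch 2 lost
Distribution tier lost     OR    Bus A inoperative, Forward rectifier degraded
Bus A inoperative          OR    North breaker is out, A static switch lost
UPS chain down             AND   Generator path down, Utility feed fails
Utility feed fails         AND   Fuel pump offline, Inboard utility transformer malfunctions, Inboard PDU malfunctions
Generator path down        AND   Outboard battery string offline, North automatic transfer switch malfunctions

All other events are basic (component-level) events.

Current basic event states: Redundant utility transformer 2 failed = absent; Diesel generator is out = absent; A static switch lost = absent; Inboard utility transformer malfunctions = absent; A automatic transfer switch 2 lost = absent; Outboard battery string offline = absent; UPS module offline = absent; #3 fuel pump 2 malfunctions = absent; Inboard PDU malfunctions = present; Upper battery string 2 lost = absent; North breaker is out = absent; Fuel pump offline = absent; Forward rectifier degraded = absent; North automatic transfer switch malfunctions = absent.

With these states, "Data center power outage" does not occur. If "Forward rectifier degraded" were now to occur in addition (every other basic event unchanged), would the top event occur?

Counterfactual: set "Forward rectifier degraded" to occurred.
Generator path down [AND]: Outboard battery string offline=not, North automatic transfer switch malfunctions=not → not all inputs occur → does not occur.
Utility feed fails [AND]: Fuel pump offline=not, Inboard utility transformer malfunctions=not, Inboard PDU malfunctions=occurs → not all inputs occur → does not occur.
UPS chain down [AND]: Generator path down=not, Utility feed fails=not → not all inputs occur → does not occur.
Bus A inoperative [OR]: North breaker is out=not, A static switch lost=not → no input occurs → does not occur.
Distribution tier lost [OR]: Bus A inoperative=not, Forward rectifier degraded=occurs → at least one input occurs → occurs.
Bus B unavailable [AND]: Diesel generator is out=not, Upper battery string 2 lost=not, A automatic transfer switch 2 lost=not → not all inputs occur → does not occur.
Generator path 2 fails [OR]: UPS module offline=not, Bus B unavailable=not, #3 fuel pump 2 malfunctions=not, Redundant utility transformer 2 failed=not → no input occurs → does not occur.
Data center power outage [OR]: UPS chain down=not, Distribution tier lost=occurs, Generator path 2 fails=not → at least one input occurs → occurs.

Yes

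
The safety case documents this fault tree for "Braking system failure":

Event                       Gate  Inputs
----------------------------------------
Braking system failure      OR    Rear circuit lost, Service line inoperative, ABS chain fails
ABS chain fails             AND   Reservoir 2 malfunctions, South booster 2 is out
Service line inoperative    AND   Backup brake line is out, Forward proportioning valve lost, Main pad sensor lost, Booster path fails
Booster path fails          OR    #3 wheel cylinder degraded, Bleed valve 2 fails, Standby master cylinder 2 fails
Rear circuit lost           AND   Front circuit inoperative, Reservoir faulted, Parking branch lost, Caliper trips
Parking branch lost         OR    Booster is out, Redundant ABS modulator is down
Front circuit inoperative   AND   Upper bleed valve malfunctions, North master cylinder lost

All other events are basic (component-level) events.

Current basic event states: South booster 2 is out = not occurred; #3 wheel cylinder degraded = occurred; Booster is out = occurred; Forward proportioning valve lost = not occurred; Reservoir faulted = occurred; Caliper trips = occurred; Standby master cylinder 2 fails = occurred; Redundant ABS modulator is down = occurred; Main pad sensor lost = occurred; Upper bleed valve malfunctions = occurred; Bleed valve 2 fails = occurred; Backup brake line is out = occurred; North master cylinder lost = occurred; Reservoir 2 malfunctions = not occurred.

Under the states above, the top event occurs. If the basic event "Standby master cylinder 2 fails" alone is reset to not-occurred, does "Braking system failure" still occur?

Yes

Counterfactual: set "Standby master cylinder 2 fails" to not occurred.
Front circuit inoperative [AND]: Upper bleed valve malfunctions=occurs, North master cylinder lost=occurs → all inputs occur → occurs.
Parking branch lost [OR]: Booster is out=occurs, Redundant ABS modulator is down=occurs → at least one input occurs → occurs.
Rear circuit lost [AND]: Front circuit inoperative=occurs, Reservoir faulted=occurs, Parking branch lost=occurs, Caliper trips=occurs → all inputs occur → occurs.
Booster path fails [OR]: #3 wheel cylinder degraded=occurs, Bleed valve 2 fails=occurs, Standby master cylinder 2 fails=not → at least one input occurs → occurs.
Service line inoperative [AND]: Backup brake line is out=occurs, Forward proportioning valve lost=not, Main pad sensor lost=occurs, Booster path fails=occurs → not all inputs occur → does not occur.
ABS chain fails [AND]: Reservoir 2 malfunctions=not, South booster 2 is out=not → not all inputs occur → does not occur.
Braking system failure [OR]: Rear circuit lost=occurs, Service line inoperative=not, ABS chain fails=not → at least one input occurs → occurs.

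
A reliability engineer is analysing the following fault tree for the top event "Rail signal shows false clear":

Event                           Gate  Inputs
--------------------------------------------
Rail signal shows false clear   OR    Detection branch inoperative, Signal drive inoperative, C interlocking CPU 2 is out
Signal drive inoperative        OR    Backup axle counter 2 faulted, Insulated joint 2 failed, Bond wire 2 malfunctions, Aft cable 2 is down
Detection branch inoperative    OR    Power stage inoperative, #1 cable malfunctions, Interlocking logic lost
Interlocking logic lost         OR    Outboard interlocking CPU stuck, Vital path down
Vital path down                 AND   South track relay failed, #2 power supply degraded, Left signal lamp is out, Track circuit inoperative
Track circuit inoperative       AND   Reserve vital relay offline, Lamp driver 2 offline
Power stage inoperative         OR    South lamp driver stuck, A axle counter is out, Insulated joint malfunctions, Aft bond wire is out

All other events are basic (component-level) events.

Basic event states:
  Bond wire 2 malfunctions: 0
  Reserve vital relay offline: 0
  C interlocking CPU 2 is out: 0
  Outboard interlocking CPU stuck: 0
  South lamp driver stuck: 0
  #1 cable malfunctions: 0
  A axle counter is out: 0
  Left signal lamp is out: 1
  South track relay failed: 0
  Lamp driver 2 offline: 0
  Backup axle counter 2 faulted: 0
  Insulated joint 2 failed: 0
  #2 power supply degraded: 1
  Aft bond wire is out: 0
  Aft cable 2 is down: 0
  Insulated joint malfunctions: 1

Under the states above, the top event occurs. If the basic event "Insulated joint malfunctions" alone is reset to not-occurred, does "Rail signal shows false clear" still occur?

No

Counterfactual: set "Insulated joint malfunctions" to not occurred.
Power stage inoperative [OR]: South lamp driver stuck=not, A axle counter is out=not, Insulated joint malfunctions=not, Aft bond wire is out=not → no input occurs → does not occur.
Track circuit inoperative [AND]: Reserve vital relay offline=not, Lamp driver 2 offline=not → not all inputs occur → does not occur.
Vital path down [AND]: South track relay failed=not, #2 power supply degraded=occurs, Left signal lamp is out=occurs, Track circuit inoperative=not → not all inputs occur → does not occur.
Interlocking logic lost [OR]: Outboard interlocking CPU stuck=not, Vital path down=not → no input occurs → does not occur.
Detection branch inoperative [OR]: Power stage inoperative=not, #1 cable malfunctions=not, Interlocking logic lost=not → no input occurs → does not occur.
Signal drive inoperative [OR]: Backup axle counter 2 faulted=not, Insulated joint 2 failed=not, Bond wire 2 malfunctions=not, Aft cable 2 is down=not → no input occurs → does not occur.
Rail signal shows false clear [OR]: Detection branch inoperative=not, Signal drive inoperative=not, C interlocking CPU 2 is out=not → no input occurs → does not occur.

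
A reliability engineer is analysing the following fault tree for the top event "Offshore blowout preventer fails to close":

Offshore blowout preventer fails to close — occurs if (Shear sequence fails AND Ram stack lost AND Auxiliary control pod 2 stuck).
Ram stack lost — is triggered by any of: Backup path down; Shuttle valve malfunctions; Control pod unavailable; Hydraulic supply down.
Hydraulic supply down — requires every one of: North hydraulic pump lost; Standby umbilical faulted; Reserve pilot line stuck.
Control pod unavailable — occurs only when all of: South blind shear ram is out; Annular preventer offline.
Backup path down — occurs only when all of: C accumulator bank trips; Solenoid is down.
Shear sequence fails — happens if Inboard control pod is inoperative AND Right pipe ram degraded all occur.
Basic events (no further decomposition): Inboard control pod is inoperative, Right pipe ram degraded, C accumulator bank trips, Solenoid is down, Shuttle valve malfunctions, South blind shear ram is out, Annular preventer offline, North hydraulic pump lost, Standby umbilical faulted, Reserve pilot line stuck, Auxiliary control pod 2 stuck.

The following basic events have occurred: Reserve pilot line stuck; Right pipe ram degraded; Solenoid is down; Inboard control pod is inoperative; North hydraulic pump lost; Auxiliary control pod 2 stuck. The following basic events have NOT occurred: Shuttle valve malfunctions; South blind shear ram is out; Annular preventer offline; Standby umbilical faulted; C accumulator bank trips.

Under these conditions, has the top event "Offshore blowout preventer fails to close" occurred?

Shear sequence fails [AND]: Inboard control pod is inoperative=occurs, Right pipe ram degraded=occurs → all inputs occur → occurs.
Backup path down [AND]: C accumulator bank trips=not, Solenoid is down=occurs → not all inputs occur → does not occur.
Control pod unavailable [AND]: South blind shear ram is out=not, Annular preventer offline=not → not all inputs occur → does not occur.
Hydraulic supply down [AND]: North hydraulic pump lost=occurs, Standby umbilical faulted=not, Reserve pilot line stuck=occurs → not all inputs occur → does not occur.
Ram stack lost [OR]: Backup path down=not, Shuttle valve malfunctions=not, Control pod unavailable=not, Hydraulic supply down=not → no input occurs → does not occur.
Offshore blowout preventer fails to close [AND]: Shear sequence fails=occurs, Ram stack lost=not, Auxiliary control pod 2 stuck=occurs → not all inputs occur → does not occur.

No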